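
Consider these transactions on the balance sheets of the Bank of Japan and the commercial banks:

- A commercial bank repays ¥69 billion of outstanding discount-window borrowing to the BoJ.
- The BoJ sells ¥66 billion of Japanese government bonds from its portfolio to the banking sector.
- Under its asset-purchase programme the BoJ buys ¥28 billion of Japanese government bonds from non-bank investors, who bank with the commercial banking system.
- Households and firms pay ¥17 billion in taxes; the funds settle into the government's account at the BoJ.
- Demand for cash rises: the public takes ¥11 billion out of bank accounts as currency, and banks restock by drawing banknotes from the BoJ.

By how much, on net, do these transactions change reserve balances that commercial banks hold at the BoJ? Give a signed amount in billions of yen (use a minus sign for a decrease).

-¥135 billion

Discount-window repayment ¥69 billion: repayment is debited from reserves → −¥69B.
OMO sale (to banks) ¥66 billion: the buying banks pay out of their reserve balances → −¥66B.
Asset purchase (from non-banks) ¥28 billion: the BoJ pays by crediting reserve accounts → +¥28B.
Government account inflow ¥17 billion: funds move from bank reserves into the government account → −¥17B.
Currency withdrawal ¥11 billion: banks swap reserves for currency → −¥11B.
Net: −69 − 66 + 28 − 17 − 11 = -¥135 billion.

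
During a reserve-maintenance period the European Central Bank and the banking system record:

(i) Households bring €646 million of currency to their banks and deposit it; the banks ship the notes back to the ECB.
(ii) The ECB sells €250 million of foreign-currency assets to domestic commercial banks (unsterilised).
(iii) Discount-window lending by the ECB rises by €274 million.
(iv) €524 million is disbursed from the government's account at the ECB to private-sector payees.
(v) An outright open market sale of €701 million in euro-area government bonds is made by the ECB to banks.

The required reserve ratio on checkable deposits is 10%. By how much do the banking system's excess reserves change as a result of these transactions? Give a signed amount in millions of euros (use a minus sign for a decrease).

+€376 million

Currency deposit €646 million: reserves +€646M, deposits +€646M.
FX sale €250 million: reserves −€250M, deposits 0.
Discount-window loan €274 million: reserves +€274M, deposits 0.
Government spending €524 million: reserves +€524M, deposits +€524M.
OMO sale (to banks) €701 million: reserves −€701M, deposits 0.
Totals: Δreserves = +€493M, Δdeposits = +€1170M.
Δrequired reserves = 10% × +€1170M = +€117M.
Δexcess reserves = Δreserves − Δrequired = +€493M − (+€117M) = +€376 million.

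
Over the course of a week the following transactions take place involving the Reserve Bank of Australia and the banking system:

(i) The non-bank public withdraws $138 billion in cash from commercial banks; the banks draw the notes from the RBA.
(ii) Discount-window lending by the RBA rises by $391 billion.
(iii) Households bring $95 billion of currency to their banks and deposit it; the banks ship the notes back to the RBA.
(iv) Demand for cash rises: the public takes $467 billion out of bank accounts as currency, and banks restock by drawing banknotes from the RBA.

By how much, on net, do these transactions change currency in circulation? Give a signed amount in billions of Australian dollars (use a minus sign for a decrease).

+$510 billion

Currency withdrawal $138 billion: notes leave the central bank → +$138B.
Discount-window loan $391 billion: no currency enters or leaves circulation → 0.
Currency deposit $95 billion: notes return to the central bank → −$95B.
Currency withdrawal $467 billion: notes leave the central bank → +$467B.
Net: 138 + 0 − 95 + 467 = +$510 billion.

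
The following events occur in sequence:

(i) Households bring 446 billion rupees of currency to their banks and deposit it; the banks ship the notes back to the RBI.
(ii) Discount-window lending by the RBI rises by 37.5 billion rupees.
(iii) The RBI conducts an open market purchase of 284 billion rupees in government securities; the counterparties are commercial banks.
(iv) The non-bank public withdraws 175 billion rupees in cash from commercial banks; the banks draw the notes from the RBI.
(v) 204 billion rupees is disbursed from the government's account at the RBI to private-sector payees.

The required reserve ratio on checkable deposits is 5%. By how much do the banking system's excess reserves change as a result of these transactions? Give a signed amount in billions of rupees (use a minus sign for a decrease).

Currency deposit 446 billion rupees: reserves +446B, deposits +446B.
Discount-window loan 37.5 billion rupees: reserves +37.5B, deposits 0.
OMO purchase (from banks) 284 billion rupees: reserves +284B, deposits 0.
Currency withdrawal 175 billion rupees: reserves −175B, deposits −175B.
Government spending 204 billion rupees: reserves +204B, deposits +204B.
Totals: Δreserves = +796.5B, Δdeposits = +475B.
Δrequired reserves = 5% × +475B = +23.75B.
Δexcess reserves = Δreserves − Δrequired = +796.5B − (+23.75B) = +772.75 billion.

+772.75 billion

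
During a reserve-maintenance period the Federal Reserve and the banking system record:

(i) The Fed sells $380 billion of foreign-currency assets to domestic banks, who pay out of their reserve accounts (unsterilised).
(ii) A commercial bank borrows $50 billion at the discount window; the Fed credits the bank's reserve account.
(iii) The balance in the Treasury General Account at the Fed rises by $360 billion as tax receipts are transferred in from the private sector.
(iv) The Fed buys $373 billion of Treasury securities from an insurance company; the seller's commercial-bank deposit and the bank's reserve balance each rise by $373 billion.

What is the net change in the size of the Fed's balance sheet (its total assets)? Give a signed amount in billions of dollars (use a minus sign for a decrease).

+$43 billion

FX sale $380 billion: a Fed asset is shed → −$380B.
Discount-window loan $50 billion: a Fed asset is acquired → +$50B.
Government account inflow $360 billion: only the composition of liabilities changes → 0.
Asset purchase (from non-banks) $373 billion: a Fed asset is acquired → +$373B.
Net: −380 + 50 + 0 + 373 = +$43 billion.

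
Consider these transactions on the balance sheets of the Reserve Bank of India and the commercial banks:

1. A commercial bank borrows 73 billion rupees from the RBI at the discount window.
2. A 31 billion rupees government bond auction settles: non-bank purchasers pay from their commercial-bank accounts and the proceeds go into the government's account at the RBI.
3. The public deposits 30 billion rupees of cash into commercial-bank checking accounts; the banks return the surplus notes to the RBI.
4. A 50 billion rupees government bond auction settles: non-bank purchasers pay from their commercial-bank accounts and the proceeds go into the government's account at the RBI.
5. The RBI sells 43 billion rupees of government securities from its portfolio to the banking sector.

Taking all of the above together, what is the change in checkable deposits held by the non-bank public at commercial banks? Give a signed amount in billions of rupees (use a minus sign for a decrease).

-51 billion

RBI balance sheet:
  Assets:      Securities −43B, Loans to banks +73B
  Liabilities: Bank reserves −21B, Currency in circulation −30B, Government deposits +81B
Commercial banking system:
  Assets:      Reserves at CB −21B, Securities +43B
  Liabilities: Checkable deposits −51B, Borrowings from CB +73B
So the change in checkable deposits held by the non-bank public at commercial banks is -51 billion.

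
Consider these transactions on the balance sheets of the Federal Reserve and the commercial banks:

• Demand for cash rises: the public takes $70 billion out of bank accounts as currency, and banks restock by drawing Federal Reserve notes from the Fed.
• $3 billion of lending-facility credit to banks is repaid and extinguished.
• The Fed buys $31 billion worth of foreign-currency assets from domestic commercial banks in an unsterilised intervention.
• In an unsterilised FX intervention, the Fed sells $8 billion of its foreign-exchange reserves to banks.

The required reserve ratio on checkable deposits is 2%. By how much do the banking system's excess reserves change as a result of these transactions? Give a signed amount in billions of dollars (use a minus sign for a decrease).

-$48.6 billion

Currency withdrawal $70 billion: reserves −$70B, deposits −$70B.
Discount-window repayment $3 billion: reserves −$3B, deposits 0.
FX purchase $31 billion: reserves +$31B, deposits 0.
FX sale $8 billion: reserves −$8B, deposits 0.
Totals: Δreserves = −$50B, Δdeposits = −$70B.
Δrequired reserves = 2% × −$70B = −$1.4B.
Δexcess reserves = Δreserves − Δrequired = −$50B − (−$1.4B) = -$48.6 billion.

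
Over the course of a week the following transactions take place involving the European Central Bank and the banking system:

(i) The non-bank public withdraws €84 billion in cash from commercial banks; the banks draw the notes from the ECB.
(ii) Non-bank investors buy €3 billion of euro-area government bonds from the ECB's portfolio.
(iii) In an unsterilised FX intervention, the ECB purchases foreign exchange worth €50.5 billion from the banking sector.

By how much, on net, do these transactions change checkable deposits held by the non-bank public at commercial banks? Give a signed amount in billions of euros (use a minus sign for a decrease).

-€87 billion

Currency withdrawal €84 billion: non-bank counterparties' bank balances fall → −€84B.
Asset sale (to non-banks) €3 billion: non-bank counterparties' bank balances fall → −€3B.
FX purchase €50.5 billion: the counterparty is a bank, so public deposits are unchanged → 0.
Net: −84 − 3 + 0 = -€87 billion.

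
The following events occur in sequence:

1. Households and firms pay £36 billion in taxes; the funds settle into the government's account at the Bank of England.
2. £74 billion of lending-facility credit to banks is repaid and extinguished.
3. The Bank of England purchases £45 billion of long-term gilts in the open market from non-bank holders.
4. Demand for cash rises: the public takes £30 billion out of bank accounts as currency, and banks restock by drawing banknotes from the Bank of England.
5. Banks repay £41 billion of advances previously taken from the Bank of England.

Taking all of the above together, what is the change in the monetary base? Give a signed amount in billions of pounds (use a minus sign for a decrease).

Government account inflow £36 billion: reserves shift to a non-base liability → −£36B.
Discount-window repayment £74 billion: Bank of England balance sheet contracts → −£74B.
Asset purchase (from non-banks) £45 billion: Bank of England balance sheet expands → +£45B.
Currency withdrawal £30 billion: just a shift between currency and reserves — both are base money → 0.
Discount-window repayment £41 billion: Bank of England balance sheet contracts → −£41B.
Net: −36 − 74 + 45 + 0 − 41 = -£106 billion.

-£106 billion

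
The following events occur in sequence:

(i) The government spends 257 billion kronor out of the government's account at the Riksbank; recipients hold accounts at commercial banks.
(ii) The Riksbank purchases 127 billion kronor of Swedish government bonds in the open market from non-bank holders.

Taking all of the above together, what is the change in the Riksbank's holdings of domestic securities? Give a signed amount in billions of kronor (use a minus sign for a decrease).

+127 billion

Riksbank balance sheet:
  Assets:      Securities +127B
  Liabilities: Bank reserves +384B, Government deposits −257B
So the change in the Riksbank's holdings of domestic securities is +127 billion.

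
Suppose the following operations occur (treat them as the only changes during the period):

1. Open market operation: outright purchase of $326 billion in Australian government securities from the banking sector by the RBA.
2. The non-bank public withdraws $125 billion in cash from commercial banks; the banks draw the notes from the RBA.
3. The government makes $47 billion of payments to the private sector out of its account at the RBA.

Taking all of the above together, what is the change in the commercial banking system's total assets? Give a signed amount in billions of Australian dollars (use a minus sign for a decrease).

-$78 billion

RBA balance sheet:
  Assets:      Securities +$326B
  Liabilities: Bank reserves +$248B, Currency in circulation +$125B, Government deposits −$47B
Commercial banking system:
  Assets:      Reserves at CB +$248B, Securities −$326B
  Liabilities: Checkable deposits −$78B
Change in total bank assets = -$78 billion.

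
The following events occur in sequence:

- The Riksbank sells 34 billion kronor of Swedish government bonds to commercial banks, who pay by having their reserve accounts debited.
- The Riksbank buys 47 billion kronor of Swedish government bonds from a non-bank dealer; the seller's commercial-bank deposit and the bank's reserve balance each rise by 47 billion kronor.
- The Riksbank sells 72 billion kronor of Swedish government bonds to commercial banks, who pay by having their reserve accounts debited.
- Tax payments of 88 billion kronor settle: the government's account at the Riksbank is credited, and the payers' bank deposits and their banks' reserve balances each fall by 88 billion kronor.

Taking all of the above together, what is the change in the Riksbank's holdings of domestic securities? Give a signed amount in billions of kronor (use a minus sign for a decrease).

-59 billion

OMO sale (to banks) 34 billion kronor: securities removed from the Riksbank's portfolio → −34B.
Asset purchase (from non-banks) 47 billion kronor: securities added to the Riksbank's portfolio → +47B.
OMO sale (to banks) 72 billion kronor: securities removed from the Riksbank's portfolio → −72B.
Government account inflow 88 billion kronor: the Riksbank's securities portfolio is untouched → 0.
Net: −34 + 47 − 72 + 0 = -59 billion.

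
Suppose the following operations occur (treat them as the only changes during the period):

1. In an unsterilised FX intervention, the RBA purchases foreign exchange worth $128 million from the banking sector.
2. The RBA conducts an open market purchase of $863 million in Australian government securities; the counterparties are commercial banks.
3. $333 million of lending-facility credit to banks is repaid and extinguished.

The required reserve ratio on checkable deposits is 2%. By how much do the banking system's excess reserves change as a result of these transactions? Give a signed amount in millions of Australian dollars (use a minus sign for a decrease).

FX purchase $128 million: reserves +$128M, deposits 0.
OMO purchase (from banks) $863 million: reserves +$863M, deposits 0.
Discount-window repayment $333 million: reserves −$333M, deposits 0.
Totals: Δreserves = +$658M, Δdeposits = 0.
Δrequired reserves = 2% × 0 = 0.
Δexcess reserves = Δreserves − Δrequired = +$658M − (0) = +$658 million.

+$658 million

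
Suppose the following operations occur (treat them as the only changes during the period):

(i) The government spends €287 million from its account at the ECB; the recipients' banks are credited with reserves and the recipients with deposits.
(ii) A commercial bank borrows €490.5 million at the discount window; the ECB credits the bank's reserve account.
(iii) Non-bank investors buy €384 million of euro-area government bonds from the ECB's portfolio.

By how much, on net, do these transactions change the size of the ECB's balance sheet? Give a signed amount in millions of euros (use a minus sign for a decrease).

Government spending €287 million: only the composition of liabilities changes → 0.
Discount-window loan €490.5 million: an ECB asset is acquired → +€490.5M.
Asset sale (to non-banks) €384 million: an ECB asset is shed → −€384M.
Net: 0 + 490.5 − 384 = +€106.5 million.

+€106.5 million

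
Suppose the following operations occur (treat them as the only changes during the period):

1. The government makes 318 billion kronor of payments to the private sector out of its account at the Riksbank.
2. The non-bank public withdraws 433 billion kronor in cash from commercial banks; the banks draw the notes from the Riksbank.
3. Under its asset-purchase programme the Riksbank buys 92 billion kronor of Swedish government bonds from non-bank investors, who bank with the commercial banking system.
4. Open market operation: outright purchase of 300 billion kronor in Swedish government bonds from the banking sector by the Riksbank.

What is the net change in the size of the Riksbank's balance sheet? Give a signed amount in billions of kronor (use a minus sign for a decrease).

Government spending 318 billion kronor: only the composition of liabilities changes → 0.
Currency withdrawal 433 billion kronor: only the composition of liabilities changes → 0.
Asset purchase (from non-banks) 92 billion kronor: a Riksbank asset is acquired → +92B.
OMO purchase (from banks) 300 billion kronor: a Riksbank asset is acquired → +300B.
Net: 0 + 0 + 92 + 300 = +392 billion.

+392 billion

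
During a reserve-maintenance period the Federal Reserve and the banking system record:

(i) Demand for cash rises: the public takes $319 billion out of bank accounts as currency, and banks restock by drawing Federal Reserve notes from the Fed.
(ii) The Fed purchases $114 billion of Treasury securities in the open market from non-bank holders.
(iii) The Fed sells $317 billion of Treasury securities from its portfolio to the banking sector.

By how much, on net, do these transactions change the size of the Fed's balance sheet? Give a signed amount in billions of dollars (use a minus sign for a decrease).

-$203 billion

Currency withdrawal $319 billion: only the composition of liabilities changes → 0.
Asset purchase (from non-banks) $114 billion: a Fed asset is acquired → +$114B.
OMO sale (to banks) $317 billion: a Fed asset is shed → −$317B.
Net: 0 + 114 − 317 = -$203 billion.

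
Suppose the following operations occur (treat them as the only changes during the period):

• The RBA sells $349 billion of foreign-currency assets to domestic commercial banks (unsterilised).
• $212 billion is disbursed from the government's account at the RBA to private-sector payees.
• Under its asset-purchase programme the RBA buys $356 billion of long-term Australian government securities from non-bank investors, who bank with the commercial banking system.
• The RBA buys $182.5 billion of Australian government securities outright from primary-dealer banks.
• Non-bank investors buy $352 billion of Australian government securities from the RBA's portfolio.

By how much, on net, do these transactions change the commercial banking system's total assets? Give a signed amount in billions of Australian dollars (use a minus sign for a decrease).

FX sale $349 billion: just an asset swap on bank balance sheets → 0.
Government spending $212 billion: bank balance sheets expand → +$212B.
Asset purchase (from non-banks) $356 billion: bank balance sheets expand → +$356B.
OMO purchase (from banks) $182.5 billion: just an asset swap on bank balance sheets → 0.
Asset sale (to non-banks) $352 billion: bank balance sheets shrink → −$352B.
Net: 0 + 212 + 356 + 0 − 352 = +$216 billion.

+$216 billion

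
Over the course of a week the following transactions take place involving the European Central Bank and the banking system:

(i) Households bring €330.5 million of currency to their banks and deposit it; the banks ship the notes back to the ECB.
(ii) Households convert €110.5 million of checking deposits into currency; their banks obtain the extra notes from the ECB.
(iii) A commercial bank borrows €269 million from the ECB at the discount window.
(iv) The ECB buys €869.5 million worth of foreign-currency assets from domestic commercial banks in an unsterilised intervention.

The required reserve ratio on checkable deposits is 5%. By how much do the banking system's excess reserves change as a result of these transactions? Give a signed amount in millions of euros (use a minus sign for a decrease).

Currency deposit €330.5 million: reserves +€330.5M, deposits +€330.5M.
Currency withdrawal €110.5 million: reserves −€110.5M, deposits −€110.5M.
Discount-window loan €269 million: reserves +€269M, deposits 0.
FX purchase €869.5 million: reserves +€869.5M, deposits 0.
Totals: Δreserves = +€1358.5M, Δdeposits = +€220M.
Δrequired reserves = 5% × +€220M = +€11M.
Δexcess reserves = Δreserves − Δrequired = +€1358.5M − (+€11M) = +€1347.5 million.

+€1347.5 million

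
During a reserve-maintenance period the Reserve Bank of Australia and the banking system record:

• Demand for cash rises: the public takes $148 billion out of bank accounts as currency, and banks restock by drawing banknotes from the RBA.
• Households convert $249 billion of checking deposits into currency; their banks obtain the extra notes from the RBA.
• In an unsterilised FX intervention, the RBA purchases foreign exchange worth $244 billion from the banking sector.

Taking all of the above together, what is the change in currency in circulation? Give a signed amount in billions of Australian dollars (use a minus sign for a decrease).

+$397 billion

Currency withdrawal $148 billion: notes leave the central bank → +$148B.
Currency withdrawal $249 billion: notes leave the central bank → +$249B.
FX purchase $244 billion: no currency enters or leaves circulation → 0.
Net: 148 + 249 + 0 = +$397 billion.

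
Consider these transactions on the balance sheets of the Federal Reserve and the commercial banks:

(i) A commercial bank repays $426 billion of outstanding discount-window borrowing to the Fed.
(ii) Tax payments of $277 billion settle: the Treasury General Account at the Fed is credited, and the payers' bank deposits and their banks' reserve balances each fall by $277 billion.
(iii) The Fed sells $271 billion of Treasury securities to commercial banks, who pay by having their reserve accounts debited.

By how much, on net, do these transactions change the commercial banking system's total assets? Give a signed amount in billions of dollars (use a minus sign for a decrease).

Discount-window repayment $426 billion: bank balance sheets shrink → −$426B.
Government account inflow $277 billion: bank balance sheets shrink → −$277B.
OMO sale (to banks) $271 billion: just an asset swap on bank balance sheets → 0.
Net: −426 − 277 + 0 = -$703 billion.

-$703 billion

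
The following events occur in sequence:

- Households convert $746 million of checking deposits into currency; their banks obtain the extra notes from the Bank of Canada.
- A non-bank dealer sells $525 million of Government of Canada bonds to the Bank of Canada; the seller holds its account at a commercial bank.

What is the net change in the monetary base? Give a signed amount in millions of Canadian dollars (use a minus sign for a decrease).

Currency withdrawal $746 million: just a shift between currency and reserves — both are base money → 0.
Asset purchase (from non-banks) $525 million: Bank of Canada balance sheet expands → +$525M.
Net: 0 + 525 = +$525 million.

+$525 million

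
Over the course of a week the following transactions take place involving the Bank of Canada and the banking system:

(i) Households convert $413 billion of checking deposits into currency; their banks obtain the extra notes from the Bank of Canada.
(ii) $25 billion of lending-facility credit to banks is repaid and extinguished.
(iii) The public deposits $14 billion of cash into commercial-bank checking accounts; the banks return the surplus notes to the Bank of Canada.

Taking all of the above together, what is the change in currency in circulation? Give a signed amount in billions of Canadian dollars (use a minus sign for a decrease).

+$399 billion

Bank of Canada balance sheet:
  Assets:      Loans to banks −$25B
  Liabilities: Bank reserves −$424B, Currency in circulation +$399B
So the change in currency in circulation is +$399 billion.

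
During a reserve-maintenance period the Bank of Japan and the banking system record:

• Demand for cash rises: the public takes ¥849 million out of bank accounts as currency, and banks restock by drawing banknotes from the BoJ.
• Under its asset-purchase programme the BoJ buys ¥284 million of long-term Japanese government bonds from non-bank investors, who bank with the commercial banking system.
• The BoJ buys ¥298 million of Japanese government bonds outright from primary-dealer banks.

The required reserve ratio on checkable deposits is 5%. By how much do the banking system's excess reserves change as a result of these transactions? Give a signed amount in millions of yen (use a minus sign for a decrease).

-¥238.75 million

Currency withdrawal ¥849 million: reserves −¥849M, deposits −¥849M.
Asset purchase (from non-banks) ¥284 million: reserves +¥284M, deposits +¥284M.
OMO purchase (from banks) ¥298 million: reserves +¥298M, deposits 0.
Totals: Δreserves = −¥267M, Δdeposits = −¥565M.
Δrequired reserves = 5% × −¥565M = −¥28.25M.
Δexcess reserves = Δreserves − Δrequired = −¥267M − (−¥28.25M) = -¥238.75 million.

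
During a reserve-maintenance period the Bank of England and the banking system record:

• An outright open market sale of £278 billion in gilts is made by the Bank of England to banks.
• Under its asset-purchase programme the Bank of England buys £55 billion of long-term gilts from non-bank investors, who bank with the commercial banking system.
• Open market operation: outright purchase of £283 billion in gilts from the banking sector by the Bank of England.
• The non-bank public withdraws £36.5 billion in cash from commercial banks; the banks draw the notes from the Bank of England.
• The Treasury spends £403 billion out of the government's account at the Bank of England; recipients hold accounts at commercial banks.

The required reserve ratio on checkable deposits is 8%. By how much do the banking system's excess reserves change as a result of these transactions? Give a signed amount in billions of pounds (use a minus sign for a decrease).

OMO sale (to banks) £278 billion: reserves −£278B, deposits 0.
Asset purchase (from non-banks) £55 billion: reserves +£55B, deposits +£55B.
OMO purchase (from banks) £283 billion: reserves +£283B, deposits 0.
Currency withdrawal £36.5 billion: reserves −£36.5B, deposits −£36.5B.
Government spending £403 billion: reserves +£403B, deposits +£403B.
Totals: Δreserves = +£426.5B, Δdeposits = +£421.5B.
Δrequired reserves = 8% × +£421.5B = +£33.72B.
Δexcess reserves = Δreserves − Δrequired = +£426.5B − (+£33.72B) = +£392.78 billion.

+£392.78 billion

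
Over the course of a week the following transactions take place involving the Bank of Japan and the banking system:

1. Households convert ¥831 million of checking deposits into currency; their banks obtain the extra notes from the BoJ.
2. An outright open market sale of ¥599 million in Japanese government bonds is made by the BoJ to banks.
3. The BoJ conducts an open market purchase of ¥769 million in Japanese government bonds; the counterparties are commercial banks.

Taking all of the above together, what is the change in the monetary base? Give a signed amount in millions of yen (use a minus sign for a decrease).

Currency withdrawal ¥831 million: just a shift between currency and reserves — both are base money → 0.
OMO sale (to banks) ¥599 million: BoJ balance sheet contracts → −¥599M.
OMO purchase (from banks) ¥769 million: BoJ balance sheet expands → +¥769M.
Net: 0 − 599 + 769 = +¥170 million.

+¥170 million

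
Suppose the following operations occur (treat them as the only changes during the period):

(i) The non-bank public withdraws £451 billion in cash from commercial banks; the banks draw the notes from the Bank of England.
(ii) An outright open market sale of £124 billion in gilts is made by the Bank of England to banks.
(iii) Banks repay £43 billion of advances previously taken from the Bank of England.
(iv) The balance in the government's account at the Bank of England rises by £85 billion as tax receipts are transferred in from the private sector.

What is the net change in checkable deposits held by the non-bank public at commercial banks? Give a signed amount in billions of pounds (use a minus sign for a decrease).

Bank of England balance sheet:
  Assets:      Securities −£124B, Loans to banks −£43B
  Liabilities: Bank reserves −£703B, Currency in circulation +£451B, Government deposits +£85B
Commercial banking system:
  Assets:      Reserves at CB −£703B, Securities +£124B
  Liabilities: Checkable deposits −£536B, Borrowings from CB −£43B
So the change in checkable deposits held by the non-bank public at commercial banks is -£536 billion.

-£536 billion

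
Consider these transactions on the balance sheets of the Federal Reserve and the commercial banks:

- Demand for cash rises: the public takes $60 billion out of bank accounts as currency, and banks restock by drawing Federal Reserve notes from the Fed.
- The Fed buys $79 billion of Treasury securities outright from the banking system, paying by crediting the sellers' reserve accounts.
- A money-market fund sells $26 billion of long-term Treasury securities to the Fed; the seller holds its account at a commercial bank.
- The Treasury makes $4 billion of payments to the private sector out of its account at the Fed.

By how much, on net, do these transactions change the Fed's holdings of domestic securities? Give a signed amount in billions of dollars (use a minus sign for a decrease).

+$105 billion

Currency withdrawal $60 billion: the Fed's securities portfolio is untouched → 0.
OMO purchase (from banks) $79 billion: securities added to the Fed's portfolio → +$79B.
Asset purchase (from non-banks) $26 billion: securities added to the Fed's portfolio → +$26B.
Government spending $4 billion: the Fed's securities portfolio is untouched → 0.
Net: 0 + 79 + 26 + 0 = +$105 billion.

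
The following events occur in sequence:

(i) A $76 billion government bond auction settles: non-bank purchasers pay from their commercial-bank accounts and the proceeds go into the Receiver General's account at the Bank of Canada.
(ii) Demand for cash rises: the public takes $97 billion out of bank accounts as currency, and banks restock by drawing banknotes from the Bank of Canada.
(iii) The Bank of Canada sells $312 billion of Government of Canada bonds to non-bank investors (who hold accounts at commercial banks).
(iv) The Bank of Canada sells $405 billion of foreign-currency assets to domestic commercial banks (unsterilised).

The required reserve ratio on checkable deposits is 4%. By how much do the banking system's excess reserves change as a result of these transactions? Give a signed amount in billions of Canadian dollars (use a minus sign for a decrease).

-$870.6 billion

Government account inflow $76 billion: reserves −$76B, deposits −$76B.
Currency withdrawal $97 billion: reserves −$97B, deposits −$97B.
Asset sale (to non-banks) $312 billion: reserves −$312B, deposits −$312B.
FX sale $405 billion: reserves −$405B, deposits 0.
Totals: Δreserves = −$890B, Δdeposits = −$485B.
Δrequired reserves = 4% × −$485B = −$19.4B.
Δexcess reserves = Δreserves − Δrequired = −$890B − (−$19.4B) = -$870.6 billion.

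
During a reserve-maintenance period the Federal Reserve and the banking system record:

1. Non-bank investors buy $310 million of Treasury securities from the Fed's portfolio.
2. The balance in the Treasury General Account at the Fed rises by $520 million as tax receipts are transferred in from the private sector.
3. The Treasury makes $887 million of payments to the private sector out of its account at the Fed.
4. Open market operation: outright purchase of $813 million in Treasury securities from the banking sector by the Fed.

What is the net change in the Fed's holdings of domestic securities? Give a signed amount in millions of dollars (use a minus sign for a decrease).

+$503 million

Asset sale (to non-banks) $310 million: securities removed from the Fed's portfolio → −$310M.
Government account inflow $520 million: the Fed's securities portfolio is untouched → 0.
Government spending $887 million: the Fed's securities portfolio is untouched → 0.
OMO purchase (from banks) $813 million: securities added to the Fed's portfolio → +$813M.
Net: −310 + 0 + 0 + 813 = +$503 million.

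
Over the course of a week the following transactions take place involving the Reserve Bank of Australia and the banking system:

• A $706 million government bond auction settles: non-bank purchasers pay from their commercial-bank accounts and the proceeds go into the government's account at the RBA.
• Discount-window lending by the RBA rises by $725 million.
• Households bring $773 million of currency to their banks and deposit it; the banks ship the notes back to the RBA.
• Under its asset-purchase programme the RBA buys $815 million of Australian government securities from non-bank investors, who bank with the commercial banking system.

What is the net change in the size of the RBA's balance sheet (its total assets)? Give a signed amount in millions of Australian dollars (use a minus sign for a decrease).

RBA balance sheet:
  Assets:      Securities +$815M, Loans to banks +$725M
  Liabilities: Bank reserves +$1607M, Currency in circulation −$773M, Government deposits +$706M
Change in total RBA assets = +$1540 million.

+$1540 million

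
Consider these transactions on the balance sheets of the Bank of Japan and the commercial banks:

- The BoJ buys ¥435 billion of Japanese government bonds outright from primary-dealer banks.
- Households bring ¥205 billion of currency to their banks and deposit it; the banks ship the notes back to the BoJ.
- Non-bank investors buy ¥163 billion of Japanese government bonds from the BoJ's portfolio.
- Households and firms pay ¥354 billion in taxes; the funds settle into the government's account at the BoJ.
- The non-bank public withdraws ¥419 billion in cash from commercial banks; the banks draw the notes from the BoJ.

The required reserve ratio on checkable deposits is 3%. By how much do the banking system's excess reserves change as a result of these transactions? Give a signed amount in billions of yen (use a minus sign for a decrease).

-¥274.07 billion

OMO purchase (from banks) ¥435 billion: reserves +¥435B, deposits 0.
Currency deposit ¥205 billion: reserves +¥205B, deposits +¥205B.
Asset sale (to non-banks) ¥163 billion: reserves −¥163B, deposits −¥163B.
Government account inflow ¥354 billion: reserves −¥354B, deposits −¥354B.
Currency withdrawal ¥419 billion: reserves −¥419B, deposits −¥419B.
Totals: Δreserves = −¥296B, Δdeposits = −¥731B.
Δrequired reserves = 3% × −¥731B = −¥21.93B.
Δexcess reserves = Δreserves − Δrequired = −¥296B − (−¥21.93B) = -¥274.07 billion.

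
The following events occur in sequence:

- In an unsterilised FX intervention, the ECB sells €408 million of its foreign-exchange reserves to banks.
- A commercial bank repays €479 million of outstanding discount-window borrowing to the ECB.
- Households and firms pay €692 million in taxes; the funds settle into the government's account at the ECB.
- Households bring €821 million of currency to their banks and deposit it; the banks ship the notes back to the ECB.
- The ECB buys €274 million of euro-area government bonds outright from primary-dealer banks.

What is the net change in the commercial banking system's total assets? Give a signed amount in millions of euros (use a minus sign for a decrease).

-€350 million

FX sale €408 million: just an asset swap on bank balance sheets → 0.
Discount-window repayment €479 million: bank balance sheets shrink → −€479M.
Government account inflow €692 million: bank balance sheets shrink → −€692M.
Currency deposit €821 million: bank balance sheets expand → +€821M.
OMO purchase (from banks) €274 million: just an asset swap on bank balance sheets → 0.
Net: 0 − 479 − 692 + 821 + 0 = -€350 million.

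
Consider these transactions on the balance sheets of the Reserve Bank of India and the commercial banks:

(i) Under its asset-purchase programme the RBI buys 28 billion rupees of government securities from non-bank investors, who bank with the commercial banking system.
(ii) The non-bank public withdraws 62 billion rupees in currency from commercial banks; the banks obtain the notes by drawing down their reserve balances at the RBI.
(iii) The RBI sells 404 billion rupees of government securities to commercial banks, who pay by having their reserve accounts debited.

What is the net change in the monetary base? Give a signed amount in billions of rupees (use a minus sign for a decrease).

-376 billion

Asset purchase (from non-banks) 28 billion rupees: RBI balance sheet expands → +28B.
Currency withdrawal 62 billion rupees: just a shift between currency and reserves — both are base money → 0.
OMO sale (to banks) 404 billion rupees: RBI balance sheet contracts → −404B.
Net: 28 + 0 − 404 = -376 billion.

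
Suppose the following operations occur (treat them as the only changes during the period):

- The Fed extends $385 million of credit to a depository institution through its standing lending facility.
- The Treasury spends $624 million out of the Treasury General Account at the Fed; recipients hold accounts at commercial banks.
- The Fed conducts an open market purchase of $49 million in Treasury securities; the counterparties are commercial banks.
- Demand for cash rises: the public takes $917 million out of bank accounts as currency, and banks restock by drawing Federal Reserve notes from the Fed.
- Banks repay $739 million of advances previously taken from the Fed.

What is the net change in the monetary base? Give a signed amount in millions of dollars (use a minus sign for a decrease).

+$319 million

Discount-window loan $385 million: Fed balance sheet expands → +$385M.
Government spending $624 million: a non-base liability converts back to reserves → +$624M.
OMO purchase (from banks) $49 million: Fed balance sheet expands → +$49M.
Currency withdrawal $917 million: just a shift between currency and reserves — both are base money → 0.
Discount-window repayment $739 million: Fed balance sheet contracts → −$739M.
Net: 385 + 624 + 49 + 0 − 739 = +$319 million.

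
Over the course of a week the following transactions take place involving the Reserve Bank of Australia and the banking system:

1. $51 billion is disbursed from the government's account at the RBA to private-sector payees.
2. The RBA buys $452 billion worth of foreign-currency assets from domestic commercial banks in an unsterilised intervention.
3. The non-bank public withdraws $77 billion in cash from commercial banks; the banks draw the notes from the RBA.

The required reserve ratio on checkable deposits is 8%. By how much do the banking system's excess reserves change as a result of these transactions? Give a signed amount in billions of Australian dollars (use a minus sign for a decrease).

Government spending $51 billion: reserves +$51B, deposits +$51B.
FX purchase $452 billion: reserves +$452B, deposits 0.
Currency withdrawal $77 billion: reserves −$77B, deposits −$77B.
Totals: Δreserves = +$426B, Δdeposits = −$26B.
Δrequired reserves = 8% × −$26B = −$2.08B.
Δexcess reserves = Δreserves − Δrequired = +$426B − (−$2.08B) = +$428.08 billion.

+$428.08 billion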